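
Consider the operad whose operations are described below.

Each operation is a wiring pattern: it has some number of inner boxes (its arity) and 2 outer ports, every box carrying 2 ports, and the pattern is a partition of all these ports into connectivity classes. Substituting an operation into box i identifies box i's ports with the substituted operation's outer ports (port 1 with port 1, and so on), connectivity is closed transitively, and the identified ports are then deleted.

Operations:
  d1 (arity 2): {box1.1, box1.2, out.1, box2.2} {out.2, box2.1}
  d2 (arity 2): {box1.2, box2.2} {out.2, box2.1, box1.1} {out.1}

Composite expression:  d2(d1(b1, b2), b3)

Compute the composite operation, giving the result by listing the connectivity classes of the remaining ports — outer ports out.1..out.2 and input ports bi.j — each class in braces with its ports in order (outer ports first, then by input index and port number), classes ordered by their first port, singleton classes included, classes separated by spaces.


{out.1} {out.2, b1.1, b1.2, b2.2, b3.1} {b2.1, b3.2}


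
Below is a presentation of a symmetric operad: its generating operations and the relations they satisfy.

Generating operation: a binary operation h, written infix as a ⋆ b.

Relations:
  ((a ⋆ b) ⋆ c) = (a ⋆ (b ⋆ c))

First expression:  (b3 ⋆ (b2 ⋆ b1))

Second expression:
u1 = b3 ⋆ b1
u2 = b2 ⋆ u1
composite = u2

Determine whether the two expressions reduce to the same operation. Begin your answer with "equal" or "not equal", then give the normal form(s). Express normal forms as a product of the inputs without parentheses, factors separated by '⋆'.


The first composite normalizes to b3 ⋆ b2 ⋆ b1
The second composite normalizes to b2 ⋆ b3 ⋆ b1
The forms do not match — not equal.

not equal; the first gives b3 ⋆ b2 ⋆ b1 and the second b2 ⋆ b3 ⋆ b1


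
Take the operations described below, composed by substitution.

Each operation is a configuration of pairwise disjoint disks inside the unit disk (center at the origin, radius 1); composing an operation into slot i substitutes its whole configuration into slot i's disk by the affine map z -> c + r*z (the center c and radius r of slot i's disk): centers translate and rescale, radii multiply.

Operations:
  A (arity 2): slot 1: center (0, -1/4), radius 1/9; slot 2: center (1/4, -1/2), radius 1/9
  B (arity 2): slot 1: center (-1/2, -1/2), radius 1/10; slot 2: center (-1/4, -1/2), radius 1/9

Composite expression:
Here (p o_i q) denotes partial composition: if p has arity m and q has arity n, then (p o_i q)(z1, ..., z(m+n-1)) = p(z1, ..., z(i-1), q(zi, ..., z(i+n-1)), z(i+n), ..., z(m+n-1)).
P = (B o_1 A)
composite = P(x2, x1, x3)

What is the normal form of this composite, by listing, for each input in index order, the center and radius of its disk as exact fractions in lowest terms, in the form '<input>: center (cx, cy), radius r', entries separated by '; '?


x1: center (-19/40, -11/20), radius 1/90; x2: center (-1/2, -21/40), radius 1/90; x3: center (-1/4, -1/2), radius 1/9

Nesting under B composes maps z -> c + r*z down each x-path.
input x2: applying the 2 nested substitutions gives center (-1/2, -21/40), radius 1/90
input x1: applying the 2 nested substitutions gives center (-19/40, -11/20), radius 1/90
input x3: applying the 1 nested substitution gives center (-1/4, -1/2), radius 1/9


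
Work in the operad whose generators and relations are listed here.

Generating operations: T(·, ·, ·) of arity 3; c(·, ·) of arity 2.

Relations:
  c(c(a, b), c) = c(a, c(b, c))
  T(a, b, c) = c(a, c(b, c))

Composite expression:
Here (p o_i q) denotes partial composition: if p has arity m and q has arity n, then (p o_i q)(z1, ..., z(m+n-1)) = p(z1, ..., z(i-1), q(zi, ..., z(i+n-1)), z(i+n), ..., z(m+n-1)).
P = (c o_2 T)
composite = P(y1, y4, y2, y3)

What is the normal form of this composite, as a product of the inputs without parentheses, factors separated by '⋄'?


y1 ⋄ y4 ⋄ y2 ⋄ y3

Associativity of c dissolves the nesting; only the y-input order survives.
T(y4, y2, y3) spells out as y4 ⋄ y2 ⋄ y3
c(y1, T(y4, y2, y3)) spells out as y1 ⋄ y4 ⋄ y2 ⋄ y3


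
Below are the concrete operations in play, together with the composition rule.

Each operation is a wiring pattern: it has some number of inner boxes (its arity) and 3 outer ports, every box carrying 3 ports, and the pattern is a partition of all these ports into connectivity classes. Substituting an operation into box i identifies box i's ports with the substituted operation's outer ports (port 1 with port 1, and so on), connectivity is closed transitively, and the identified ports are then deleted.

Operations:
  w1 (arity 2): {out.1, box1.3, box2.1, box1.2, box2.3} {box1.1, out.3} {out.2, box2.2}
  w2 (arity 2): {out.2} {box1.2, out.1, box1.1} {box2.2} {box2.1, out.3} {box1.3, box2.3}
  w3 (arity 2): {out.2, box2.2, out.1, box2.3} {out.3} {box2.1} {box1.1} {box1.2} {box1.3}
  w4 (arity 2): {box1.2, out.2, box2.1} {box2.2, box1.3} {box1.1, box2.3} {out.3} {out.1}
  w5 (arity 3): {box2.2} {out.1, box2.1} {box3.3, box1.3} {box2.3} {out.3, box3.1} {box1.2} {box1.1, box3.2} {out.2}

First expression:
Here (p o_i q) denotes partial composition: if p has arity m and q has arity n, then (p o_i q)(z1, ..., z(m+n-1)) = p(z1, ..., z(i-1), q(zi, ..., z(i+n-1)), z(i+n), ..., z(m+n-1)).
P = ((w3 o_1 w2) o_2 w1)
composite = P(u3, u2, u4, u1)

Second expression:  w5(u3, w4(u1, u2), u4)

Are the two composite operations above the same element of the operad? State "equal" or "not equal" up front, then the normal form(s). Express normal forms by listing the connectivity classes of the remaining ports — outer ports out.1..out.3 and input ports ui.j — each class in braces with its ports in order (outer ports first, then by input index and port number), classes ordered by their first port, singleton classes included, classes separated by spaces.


not equal — first {out.1, out.2, u1.2, u1.3} {out.3} {u1.1} {u2.1, u3.3} {u2.2, u2.3, u4.1, u4.3} {u3.1, u3.2} {u4.2}, second {out.1} {out.2} {out.3, u4.1} {u1.1, u2.3} {u1.2, u2.1} {u1.3, u2.2} {u3.1, u4.2} {u3.2} {u3.3, u4.3}

In normal form, the first expression is {out.1, out.2, u1.2, u1.3} {out.3} {u1.1} {u2.1, u3.3} {u2.2, u2.3, u4.1, u4.3} {u3.1, u3.2} {u4.2}
In normal form, the second expression is {out.1} {out.2} {out.3, u4.1} {u1.1, u2.3} {u1.2, u2.1} {u1.3, u2.2} {u3.1, u4.2} {u3.2} {u3.3, u4.3}
The forms do not match — not equal.


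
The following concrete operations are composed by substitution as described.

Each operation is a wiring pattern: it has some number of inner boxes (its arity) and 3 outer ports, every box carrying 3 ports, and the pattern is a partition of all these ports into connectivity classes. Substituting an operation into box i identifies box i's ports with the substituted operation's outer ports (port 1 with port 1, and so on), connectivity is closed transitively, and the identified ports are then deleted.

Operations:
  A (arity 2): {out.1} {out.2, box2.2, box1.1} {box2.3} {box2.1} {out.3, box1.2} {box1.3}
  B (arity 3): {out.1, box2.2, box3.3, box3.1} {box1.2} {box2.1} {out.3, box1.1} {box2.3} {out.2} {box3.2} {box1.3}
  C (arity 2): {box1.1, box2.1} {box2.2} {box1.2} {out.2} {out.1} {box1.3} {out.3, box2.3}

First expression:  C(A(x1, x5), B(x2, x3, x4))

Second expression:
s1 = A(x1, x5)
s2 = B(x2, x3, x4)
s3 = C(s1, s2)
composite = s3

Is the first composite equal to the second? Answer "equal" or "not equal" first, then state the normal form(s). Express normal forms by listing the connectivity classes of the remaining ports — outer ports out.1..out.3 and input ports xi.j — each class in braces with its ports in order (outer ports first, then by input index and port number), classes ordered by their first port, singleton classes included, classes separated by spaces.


equal: each reduces to {out.1} {out.2} {out.3, x2.1} {x1.1, x5.2} {x1.2} {x1.3} {x2.2} {x2.3} {x3.1} {x3.2, x4.1, x4.3} {x3.3} {x4.2} {x5.1} {x5.3}


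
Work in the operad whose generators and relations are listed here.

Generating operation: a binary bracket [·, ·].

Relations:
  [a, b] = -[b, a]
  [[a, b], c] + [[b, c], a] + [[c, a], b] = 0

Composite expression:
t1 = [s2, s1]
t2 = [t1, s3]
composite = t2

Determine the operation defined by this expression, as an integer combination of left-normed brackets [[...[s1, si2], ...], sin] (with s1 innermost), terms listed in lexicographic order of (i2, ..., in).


Skip Jacobi rewriting: expand, keep s1-initial words, read off terms.
Composite bracket: [[s2, s1], s3]
Applying ab - ba throughout gives 4 signed words (2^2 = 4).
The s1-initial words carry the normal form:
  s1s2s3 appears with sign -1, giving the term -[[s1, s2], s3]

-[[s1, s2], s3]


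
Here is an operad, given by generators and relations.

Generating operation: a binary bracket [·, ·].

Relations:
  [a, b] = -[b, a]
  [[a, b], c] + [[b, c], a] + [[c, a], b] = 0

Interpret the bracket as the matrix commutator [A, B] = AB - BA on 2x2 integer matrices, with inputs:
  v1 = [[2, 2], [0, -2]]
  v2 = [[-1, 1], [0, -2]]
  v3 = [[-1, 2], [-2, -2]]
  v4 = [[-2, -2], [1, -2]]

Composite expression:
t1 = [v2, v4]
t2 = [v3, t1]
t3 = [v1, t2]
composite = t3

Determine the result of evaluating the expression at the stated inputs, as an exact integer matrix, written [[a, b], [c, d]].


[v2, v4] = [[1, -2], [-1, -1]]
[v3, [v2, v4]] = [[-6, -6], [-3, 6]]
[v1, [v3, [v2, v4]]] = [[-6, 0], [12, 6]]

[[-6, 0], [12, 6]]


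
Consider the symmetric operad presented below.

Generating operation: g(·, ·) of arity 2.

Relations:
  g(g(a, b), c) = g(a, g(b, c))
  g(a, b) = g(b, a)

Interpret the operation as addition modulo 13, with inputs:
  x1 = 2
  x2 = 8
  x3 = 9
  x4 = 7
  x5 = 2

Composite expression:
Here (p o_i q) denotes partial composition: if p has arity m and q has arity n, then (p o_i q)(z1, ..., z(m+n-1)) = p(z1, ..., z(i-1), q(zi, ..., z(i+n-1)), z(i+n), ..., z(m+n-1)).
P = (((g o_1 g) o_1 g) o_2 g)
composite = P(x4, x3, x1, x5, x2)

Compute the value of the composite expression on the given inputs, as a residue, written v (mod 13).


2 (mod 13)

g(x3, x1) = 11
g(x4, g(x3, x1)) = 5
g(g(x4, g(x3, x1)), x5) = 7
g(g(g(x4, g(x3, x1)), x5), x2) = 2


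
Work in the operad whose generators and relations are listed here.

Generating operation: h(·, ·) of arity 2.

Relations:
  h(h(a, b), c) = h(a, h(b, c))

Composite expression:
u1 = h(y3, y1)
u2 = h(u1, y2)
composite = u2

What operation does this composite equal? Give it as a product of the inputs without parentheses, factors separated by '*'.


Key point: h is associative — brackets drop, the y-order remains.
h(y3, y1) unparenthesizes to y3 * y1
h(h(y3, y1), y2) unparenthesizes to y3 * y1 * y2

y3 * y1 * y2


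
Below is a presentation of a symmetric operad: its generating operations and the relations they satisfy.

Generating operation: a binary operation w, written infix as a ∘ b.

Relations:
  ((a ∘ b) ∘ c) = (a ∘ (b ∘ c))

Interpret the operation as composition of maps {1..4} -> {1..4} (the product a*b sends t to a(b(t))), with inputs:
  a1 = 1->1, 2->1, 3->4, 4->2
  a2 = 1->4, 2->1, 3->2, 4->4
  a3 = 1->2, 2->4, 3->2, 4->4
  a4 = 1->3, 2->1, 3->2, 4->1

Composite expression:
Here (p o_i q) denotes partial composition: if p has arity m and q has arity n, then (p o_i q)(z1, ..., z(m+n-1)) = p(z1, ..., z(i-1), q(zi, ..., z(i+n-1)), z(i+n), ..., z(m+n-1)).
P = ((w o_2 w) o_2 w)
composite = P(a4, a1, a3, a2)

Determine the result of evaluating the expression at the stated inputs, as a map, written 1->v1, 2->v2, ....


1->1, 2->3, 3->1, 4->1

(a1 ∘ a3) = 1->1, 2->2, 3->1, 4->2
((a1 ∘ a3) ∘ a2) = 1->2, 2->1, 3->2, 4->2
(a4 ∘ ((a1 ∘ a3) ∘ a2)) = 1->1, 2->3, 3->1, 4->1


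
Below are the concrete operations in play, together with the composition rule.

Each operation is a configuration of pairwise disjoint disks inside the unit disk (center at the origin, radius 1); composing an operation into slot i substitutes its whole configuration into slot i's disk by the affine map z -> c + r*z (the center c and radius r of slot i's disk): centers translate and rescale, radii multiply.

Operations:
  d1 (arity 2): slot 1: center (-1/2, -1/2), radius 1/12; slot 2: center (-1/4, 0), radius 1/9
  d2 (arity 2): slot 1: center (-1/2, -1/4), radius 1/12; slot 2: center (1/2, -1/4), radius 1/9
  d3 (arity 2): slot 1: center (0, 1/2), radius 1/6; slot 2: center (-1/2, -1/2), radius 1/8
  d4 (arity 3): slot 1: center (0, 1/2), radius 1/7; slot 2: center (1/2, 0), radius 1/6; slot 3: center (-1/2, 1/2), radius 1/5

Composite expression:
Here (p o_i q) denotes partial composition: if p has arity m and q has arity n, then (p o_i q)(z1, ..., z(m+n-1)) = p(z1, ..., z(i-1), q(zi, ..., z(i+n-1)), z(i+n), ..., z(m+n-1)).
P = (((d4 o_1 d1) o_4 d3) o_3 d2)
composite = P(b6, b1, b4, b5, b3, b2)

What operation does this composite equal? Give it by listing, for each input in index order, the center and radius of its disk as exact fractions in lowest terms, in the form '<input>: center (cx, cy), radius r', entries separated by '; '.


b1: center (-1/28, 1/2), radius 1/63; b2: center (-3/5, 2/5), radius 1/40; b3: center (-1/2, 3/5), radius 1/30; b4: center (5/12, -1/24), radius 1/72; b5: center (7/12, -1/24), radius 1/54; b6: center (-1/14, 3/7), radius 1/84

Nesting under d4 composes maps z -> c + r*z down each b-path.
input b6: applying the 2 nested substitutions gives center (-1/14, 3/7), radius 1/84
input b1: applying the 2 nested substitutions gives center (-1/28, 1/2), radius 1/63
input b4: applying the 2 nested substitutions gives center (5/12, -1/24), radius 1/72
input b5: applying the 2 nested substitutions gives center (7/12, -1/24), radius 1/54
input b3: applying the 2 nested substitutions gives center (-1/2, 3/5), radius 1/30
input b2: applying the 2 nested substitutions gives center (-3/5, 2/5), radius 1/40


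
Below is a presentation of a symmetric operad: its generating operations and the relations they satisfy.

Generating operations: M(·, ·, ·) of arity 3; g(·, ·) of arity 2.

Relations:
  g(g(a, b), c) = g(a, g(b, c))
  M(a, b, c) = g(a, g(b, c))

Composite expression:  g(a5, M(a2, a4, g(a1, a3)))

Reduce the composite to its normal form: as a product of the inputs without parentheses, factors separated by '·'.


a5 · a2 · a4 · a1 · a3

Associativity of g dissolves the nesting; only the a-input order survives.
g(a1, a3) flattens to a1 · a3
M(a2, a4, g(a1, a3)) flattens to a2 · a4 · a1 · a3
g(a5, M(a2, a4, g(a1, a3))) flattens to a5 · a2 · a4 · a1 · a3


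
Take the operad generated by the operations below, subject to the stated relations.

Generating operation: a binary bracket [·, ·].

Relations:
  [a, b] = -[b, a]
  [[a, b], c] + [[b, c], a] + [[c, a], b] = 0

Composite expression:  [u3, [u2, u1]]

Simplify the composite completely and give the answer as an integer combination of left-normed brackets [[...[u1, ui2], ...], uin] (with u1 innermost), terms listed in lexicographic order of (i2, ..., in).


Antisymmetry and Jacobi reduce to u1-anchored left-normed brackets.
Composite bracket: [u3, [u2, u1]]
Each bracket splits as ab - ba, giving 4 signed words (2^2 = 4).
Coefficients come from the u1-initial words:
  word u1u2u3 has sign +1, contributing +[[u1, u2], u3]

[[u1, u2], u3]


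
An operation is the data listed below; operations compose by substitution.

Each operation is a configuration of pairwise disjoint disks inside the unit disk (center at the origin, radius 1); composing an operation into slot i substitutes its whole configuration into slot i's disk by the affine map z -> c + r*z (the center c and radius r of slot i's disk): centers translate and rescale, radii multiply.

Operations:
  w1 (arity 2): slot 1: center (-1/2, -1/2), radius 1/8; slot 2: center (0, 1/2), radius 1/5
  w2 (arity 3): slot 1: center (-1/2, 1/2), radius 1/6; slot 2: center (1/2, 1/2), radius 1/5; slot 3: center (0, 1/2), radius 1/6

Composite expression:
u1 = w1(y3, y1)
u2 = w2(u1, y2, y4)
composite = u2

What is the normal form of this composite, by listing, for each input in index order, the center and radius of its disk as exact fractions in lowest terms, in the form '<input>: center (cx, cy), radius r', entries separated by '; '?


y1: center (-1/2, 7/12), radius 1/30; y2: center (1/2, 1/2), radius 1/5; y3: center (-7/12, 5/12), radius 1/48; y4: center (0, 1/2), radius 1/6


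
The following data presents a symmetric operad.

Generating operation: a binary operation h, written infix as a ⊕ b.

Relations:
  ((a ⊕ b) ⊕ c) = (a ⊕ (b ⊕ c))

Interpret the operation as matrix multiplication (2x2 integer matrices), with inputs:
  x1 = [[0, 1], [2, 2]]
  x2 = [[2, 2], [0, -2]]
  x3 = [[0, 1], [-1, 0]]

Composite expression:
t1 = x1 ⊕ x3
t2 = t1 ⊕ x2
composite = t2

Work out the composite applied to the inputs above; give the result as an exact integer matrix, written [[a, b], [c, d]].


(x1 ⊕ x3) = [[-1, 0], [-2, 2]]
((x1 ⊕ x3) ⊕ x2) = [[-2, -2], [-4, -8]]

[[-2, -2], [-4, -8]]


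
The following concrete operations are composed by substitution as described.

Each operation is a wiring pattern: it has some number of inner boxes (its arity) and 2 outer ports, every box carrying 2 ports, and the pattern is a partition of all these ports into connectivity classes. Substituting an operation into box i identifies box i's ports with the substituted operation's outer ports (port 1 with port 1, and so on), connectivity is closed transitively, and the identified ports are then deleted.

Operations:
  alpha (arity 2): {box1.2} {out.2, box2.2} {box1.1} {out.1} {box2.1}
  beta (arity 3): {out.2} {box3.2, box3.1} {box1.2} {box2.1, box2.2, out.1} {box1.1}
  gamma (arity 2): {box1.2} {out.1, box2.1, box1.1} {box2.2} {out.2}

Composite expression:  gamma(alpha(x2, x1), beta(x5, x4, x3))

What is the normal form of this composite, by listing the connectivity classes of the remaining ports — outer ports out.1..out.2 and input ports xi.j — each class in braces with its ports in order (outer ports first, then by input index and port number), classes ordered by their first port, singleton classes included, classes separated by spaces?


{out.1, x4.1, x4.2} {out.2} {x1.1} {x1.2} {x2.1} {x2.2} {x3.1, x3.2} {x5.1} {x5.2}

Two ports join when wires chain via gamma-identified ports.
stage alpha: inputs (x2, x1), connectivity {out.1} {out.2, x1.2} {x1.1} {x2.1} {x2.2}, out.j its boundary
stage beta: inputs (x5, x4, x3), connectivity {out.1, x4.1, x4.2} {out.2} {x3.1, x3.2} {x5.1} {x5.2}, out.j its boundary
stage gamma: inputs (x2, x1, x5, x4, x3), connectivity {out.1, x4.1, x4.2} {out.2} {x1.1} {x1.2} {x2.1} {x2.2} {x3.1, x3.2} {x5.1} {x5.2}, out.j its boundary


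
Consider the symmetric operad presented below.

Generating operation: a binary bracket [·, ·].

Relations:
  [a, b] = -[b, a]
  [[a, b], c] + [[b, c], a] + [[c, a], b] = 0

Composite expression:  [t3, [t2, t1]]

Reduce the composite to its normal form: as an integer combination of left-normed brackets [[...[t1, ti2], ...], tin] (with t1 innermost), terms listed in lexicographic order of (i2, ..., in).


[[t1, t2], t3]

In the tensor algebra, words opening t1 carry the t1-anchored form.
Composite bracket: [t3, [t2, t1]]
Applying ab - ba throughout gives 4 signed words (2^2 = 4).
Collect the words opening with t1:
  t1t2t3 (sign +1) contributes +[[t1, t2], t3]


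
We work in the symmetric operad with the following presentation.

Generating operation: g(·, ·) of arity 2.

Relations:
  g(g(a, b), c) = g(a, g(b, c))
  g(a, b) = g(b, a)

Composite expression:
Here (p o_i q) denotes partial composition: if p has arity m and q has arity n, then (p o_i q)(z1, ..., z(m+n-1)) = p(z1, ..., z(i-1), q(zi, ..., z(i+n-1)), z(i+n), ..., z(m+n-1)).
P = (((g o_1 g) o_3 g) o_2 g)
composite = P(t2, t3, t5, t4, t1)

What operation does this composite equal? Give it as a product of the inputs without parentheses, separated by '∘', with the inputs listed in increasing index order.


t1 ∘ t2 ∘ t3 ∘ t4 ∘ t5

Reordering under g is free, so list the t-inputs canonically.
g(t3, t5) unparenthesizes to t3 ∘ t5
g(t2, g(t3, t5)) unparenthesizes to t2 ∘ t3 ∘ t5
g(t4, t1) unparenthesizes to t4 ∘ t1
g(g(t2, g(t3, t5)), g(t4, t1)) unparenthesizes to t2 ∘ t3 ∘ t5 ∘ t4 ∘ t1
putting the inputs in ascending order: t1 ∘ t2 ∘ t3 ∘ t4 ∘ t5


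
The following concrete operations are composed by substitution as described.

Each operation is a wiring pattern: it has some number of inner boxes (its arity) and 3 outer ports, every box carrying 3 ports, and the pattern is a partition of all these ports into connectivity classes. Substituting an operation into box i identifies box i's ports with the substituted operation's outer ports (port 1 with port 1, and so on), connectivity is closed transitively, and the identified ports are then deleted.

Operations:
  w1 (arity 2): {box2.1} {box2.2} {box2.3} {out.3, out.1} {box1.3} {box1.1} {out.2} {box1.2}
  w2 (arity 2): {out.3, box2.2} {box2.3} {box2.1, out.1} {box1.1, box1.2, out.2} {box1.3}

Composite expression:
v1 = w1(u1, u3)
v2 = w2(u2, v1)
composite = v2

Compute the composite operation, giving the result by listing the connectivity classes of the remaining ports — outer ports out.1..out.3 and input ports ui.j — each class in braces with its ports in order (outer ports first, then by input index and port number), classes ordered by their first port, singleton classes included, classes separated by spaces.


{out.1} {out.2, u2.1, u2.2} {out.3} {u1.1} {u1.2} {u1.3} {u2.3} {u3.1} {u3.2} {u3.3}

Two ports join when wires chain via w2-identified ports.
after w1, the pattern on (u1, u3) reads {out.1, out.3} {out.2} {u1.1} {u1.2} {u1.3} {u3.1} {u3.2} {u3.3} (out.j = its outer ports)
after w2, the pattern on (u2, u1, u3) reads {out.1} {out.2, u2.1, u2.2} {out.3} {u1.1} {u1.2} {u1.3} {u2.3} {u3.1} {u3.2} {u3.3} (out.j = its outer ports)


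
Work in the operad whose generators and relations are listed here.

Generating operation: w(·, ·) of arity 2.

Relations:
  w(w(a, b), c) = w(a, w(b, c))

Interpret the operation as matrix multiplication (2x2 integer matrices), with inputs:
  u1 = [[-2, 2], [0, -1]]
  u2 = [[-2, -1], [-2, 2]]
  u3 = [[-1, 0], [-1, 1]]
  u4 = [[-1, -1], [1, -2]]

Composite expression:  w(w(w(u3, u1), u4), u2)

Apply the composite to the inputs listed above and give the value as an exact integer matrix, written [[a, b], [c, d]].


[[4, 8], [2, 13]]

w(u3, u1) = [[2, -2], [2, -3]]
w(w(u3, u1), u4) = [[-4, 2], [-5, 4]]
w(w(w(u3, u1), u4), u2) = [[4, 8], [2, 13]]


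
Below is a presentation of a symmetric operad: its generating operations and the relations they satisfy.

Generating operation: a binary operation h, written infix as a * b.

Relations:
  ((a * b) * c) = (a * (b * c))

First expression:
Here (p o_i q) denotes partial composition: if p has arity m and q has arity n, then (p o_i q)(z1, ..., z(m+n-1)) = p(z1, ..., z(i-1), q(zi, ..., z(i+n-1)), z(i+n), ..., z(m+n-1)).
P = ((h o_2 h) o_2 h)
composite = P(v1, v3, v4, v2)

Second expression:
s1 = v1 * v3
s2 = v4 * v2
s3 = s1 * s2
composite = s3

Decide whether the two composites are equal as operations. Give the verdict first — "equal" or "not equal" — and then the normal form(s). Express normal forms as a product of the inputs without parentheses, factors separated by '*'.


equal: each reduces to v1 * v3 * v4 * v2

Reducing the first expression gives v1 * v3 * v4 * v2
Reducing the second expression gives v1 * v3 * v4 * v2
Same normal form: equal.


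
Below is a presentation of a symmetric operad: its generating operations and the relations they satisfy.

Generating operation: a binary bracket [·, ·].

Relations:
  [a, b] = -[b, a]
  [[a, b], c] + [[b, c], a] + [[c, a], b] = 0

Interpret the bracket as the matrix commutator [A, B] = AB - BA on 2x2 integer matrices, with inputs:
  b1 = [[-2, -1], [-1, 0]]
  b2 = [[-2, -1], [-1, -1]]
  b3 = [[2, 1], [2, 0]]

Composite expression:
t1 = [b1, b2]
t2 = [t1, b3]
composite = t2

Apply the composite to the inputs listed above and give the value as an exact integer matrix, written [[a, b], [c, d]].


[[3, -2], [-2, -3]]


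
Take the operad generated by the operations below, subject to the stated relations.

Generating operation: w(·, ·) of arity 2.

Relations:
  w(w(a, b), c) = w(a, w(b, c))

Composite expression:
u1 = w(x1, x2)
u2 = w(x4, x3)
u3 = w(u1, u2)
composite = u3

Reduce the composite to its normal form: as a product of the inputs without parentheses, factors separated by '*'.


All parenthesizations of w agree; list the x-inputs left to right.
w(x1, x2) collapses to x1 * x2
w(x4, x3) collapses to x4 * x3
w(w(x1, x2), w(x4, x3)) collapses to x1 * x2 * x4 * x3

x1 * x2 * x4 * x3


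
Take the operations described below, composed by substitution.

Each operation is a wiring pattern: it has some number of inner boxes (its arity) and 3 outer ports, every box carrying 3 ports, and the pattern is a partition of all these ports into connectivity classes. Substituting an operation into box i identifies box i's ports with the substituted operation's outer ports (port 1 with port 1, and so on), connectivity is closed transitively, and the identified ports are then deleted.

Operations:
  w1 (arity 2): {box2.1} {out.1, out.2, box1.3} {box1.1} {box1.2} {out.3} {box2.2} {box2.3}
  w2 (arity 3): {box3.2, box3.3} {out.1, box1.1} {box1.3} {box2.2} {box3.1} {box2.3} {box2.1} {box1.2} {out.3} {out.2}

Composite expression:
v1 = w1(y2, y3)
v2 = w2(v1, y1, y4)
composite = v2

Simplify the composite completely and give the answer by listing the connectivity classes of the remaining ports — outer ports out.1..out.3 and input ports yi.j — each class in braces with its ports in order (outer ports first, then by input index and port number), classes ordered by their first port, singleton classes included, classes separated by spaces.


Treat the ports identified at w2 as solder joints: merge, then drop.
after w1, the pattern on (y2, y3) reads {out.1, out.2, y2.3} {out.3} {y2.1} {y2.2} {y3.1} {y3.2} {y3.3} (out.j = its outer ports)
after w2, the pattern on (y2, y3, y1, y4) reads {out.1, y2.3} {out.2} {out.3} {y1.1} {y1.2} {y1.3} {y2.1} {y2.2} {y3.1} {y3.2} {y3.3} {y4.1} {y4.2, y4.3} (out.j = its outer ports)

{out.1, y2.3} {out.2} {out.3} {y1.1} {y1.2} {y1.3} {y2.1} {y2.2} {y3.1} {y3.2} {y3.3} {y4.1} {y4.2, y4.3}


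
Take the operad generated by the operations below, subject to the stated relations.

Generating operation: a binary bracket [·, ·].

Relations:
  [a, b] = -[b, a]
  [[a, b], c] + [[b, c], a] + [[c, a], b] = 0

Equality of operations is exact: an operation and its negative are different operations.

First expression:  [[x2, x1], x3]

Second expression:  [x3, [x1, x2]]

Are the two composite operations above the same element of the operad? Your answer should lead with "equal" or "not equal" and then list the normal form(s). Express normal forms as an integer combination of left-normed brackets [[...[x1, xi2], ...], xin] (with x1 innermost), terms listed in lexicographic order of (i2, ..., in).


equal; both compose to -[[x1, x2], x3]

The first expression reduces to -[[x1, x2], x3]
The second expression reduces to -[[x1, x2], x3]
The forms coincide; equal.


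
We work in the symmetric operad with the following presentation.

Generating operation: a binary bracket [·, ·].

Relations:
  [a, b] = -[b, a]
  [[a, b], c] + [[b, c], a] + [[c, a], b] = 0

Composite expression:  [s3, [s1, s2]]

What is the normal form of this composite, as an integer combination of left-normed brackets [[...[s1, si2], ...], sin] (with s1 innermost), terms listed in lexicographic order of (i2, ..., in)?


-[[s1, s2], s3]

A multilinear Lie element is pinned by s1-initial words (s1 innermost).
Composite bracket: [s3, [s1, s2]]
Expanding via [a, b] = ab - ba: 4 signed words (2^2 = 4).
The s1-initial words carry the normal form:
  s1s2s3 appears with sign -1, giving the term -[[s1, s2], s3]


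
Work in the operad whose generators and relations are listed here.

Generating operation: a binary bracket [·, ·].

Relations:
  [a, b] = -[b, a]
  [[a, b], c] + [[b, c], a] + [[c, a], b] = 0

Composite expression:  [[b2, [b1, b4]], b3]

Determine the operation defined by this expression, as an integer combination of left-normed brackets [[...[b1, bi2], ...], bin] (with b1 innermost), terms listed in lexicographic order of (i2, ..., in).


-[[[b1, b4], b2], b3]

Antisymmetry and Jacobi reduce to b1-anchored left-normed brackets.
Composite bracket: [[b2, [b1, b4]], b3]
The bracket unfolds into 8 signed words via [a, b] = ab - ba (2^3 = 8).
Keep just the words that open with b1:
  b1b4b2b3 appears with sign -1, giving the term -[[[b1, b4], b2], b3]


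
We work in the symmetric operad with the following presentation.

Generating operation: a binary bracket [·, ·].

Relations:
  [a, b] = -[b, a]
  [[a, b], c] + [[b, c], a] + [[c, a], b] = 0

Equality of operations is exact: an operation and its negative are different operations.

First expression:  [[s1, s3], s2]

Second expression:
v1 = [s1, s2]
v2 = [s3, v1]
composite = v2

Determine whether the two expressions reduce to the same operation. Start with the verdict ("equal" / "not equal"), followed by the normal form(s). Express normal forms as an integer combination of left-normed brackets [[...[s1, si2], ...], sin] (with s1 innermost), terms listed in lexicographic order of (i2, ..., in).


not equal; the first gives [[s1, s3], s2] and the second -[[s1, s2], s3]

The first expression, normalized: [[s1, s3], s2]
The second expression, normalized: -[[s1, s2], s3]
They disagree, so not equal.


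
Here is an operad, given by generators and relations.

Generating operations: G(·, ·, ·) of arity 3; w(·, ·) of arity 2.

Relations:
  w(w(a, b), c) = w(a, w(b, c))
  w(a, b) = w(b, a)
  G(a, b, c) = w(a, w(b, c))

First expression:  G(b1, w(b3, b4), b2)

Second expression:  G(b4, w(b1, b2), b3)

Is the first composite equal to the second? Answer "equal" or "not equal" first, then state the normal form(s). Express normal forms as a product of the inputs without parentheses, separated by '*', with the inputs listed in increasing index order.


equal; both compose to b1 * b2 * b3 * b4

In normal form, the first expression is b1 * b2 * b3 * b4
In normal form, the second expression is b1 * b2 * b3 * b4
The forms coincide; equal.


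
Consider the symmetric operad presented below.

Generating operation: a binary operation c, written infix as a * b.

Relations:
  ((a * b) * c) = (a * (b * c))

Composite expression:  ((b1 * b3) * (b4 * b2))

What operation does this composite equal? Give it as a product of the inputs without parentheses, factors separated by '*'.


b1 * b3 * b4 * b2

All parenthesizations of c agree; list the b-inputs left to right.
(b1 * b3) flattens to b1 * b3
(b4 * b2) flattens to b4 * b2
((b1 * b3) * (b4 * b2)) flattens to b1 * b3 * b4 * b2


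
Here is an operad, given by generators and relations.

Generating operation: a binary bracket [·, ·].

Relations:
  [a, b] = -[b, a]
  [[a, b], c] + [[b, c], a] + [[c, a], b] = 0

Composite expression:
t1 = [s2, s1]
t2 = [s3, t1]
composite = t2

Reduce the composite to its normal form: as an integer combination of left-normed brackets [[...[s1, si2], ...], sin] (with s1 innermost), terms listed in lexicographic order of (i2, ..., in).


[[s1, s2], s3]


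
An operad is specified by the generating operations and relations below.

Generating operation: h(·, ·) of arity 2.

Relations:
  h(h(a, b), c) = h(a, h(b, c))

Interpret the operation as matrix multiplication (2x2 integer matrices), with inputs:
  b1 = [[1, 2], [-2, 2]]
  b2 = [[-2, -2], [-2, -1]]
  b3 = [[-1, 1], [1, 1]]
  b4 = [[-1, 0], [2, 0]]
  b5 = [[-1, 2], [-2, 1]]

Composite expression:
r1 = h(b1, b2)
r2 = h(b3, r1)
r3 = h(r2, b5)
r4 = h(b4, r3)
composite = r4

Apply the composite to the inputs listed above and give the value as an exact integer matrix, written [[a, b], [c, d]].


h(b1, b2) = [[-6, -4], [0, 2]]
h(b3, h(b1, b2)) = [[6, 6], [-6, -2]]
h(h(b3, h(b1, b2)), b5) = [[-18, 18], [10, -14]]
h(b4, h(h(b3, h(b1, b2)), b5)) = [[18, -18], [-36, 36]]

[[18, -18], [-36, 36]]


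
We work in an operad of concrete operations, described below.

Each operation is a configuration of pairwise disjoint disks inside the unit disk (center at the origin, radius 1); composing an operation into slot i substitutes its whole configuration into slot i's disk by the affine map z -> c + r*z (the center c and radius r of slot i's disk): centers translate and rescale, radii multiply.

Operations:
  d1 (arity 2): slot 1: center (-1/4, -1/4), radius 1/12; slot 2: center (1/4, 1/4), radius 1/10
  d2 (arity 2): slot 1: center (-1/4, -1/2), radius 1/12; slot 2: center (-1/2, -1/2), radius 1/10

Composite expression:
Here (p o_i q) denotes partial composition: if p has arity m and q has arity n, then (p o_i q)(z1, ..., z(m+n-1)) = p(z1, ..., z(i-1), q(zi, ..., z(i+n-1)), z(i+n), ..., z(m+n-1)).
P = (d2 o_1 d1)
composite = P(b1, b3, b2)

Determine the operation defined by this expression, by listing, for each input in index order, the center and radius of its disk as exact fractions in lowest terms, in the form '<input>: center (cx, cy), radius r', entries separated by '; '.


b1: center (-13/48, -25/48), radius 1/144; b2: center (-1/2, -1/2), radius 1/10; b3: center (-11/48, -23/48), radius 1/120

Only the slot chain above each b matters under d2; compose those maps.
b1: after 2 affine steps, its disk has center (-13/48, -25/48), radius 1/144
b3: after 2 affine steps, its disk has center (-11/48, -23/48), radius 1/120
b2: after 1 affine step, its disk has center (-1/2, -1/2), radius 1/10


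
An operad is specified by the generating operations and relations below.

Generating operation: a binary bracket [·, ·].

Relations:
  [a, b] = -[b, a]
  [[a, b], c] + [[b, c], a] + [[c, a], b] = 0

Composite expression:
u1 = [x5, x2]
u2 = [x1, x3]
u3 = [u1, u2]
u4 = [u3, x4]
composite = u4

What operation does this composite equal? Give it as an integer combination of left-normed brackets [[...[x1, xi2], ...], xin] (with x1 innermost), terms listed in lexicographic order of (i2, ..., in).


[[[[x1, x3], x2], x5], x4] - [[[[x1, x3], x5], x2], x4]

Expand each bracket as ab - ba; the x1-initial words give the coefficients.
Composite bracket: [[[x5, x2], [x1, x3]], x4]
The bracket unfolds into 16 signed words via [a, b] = ab - ba (2^4 = 16).
Collect the words opening with x1:
  from x1x3x2x5x4, sign +1: term +[[[[x1, x3], x2], x5], x4]
  from x1x3x5x2x4, sign -1: term -[[[[x1, x3], x5], x2], x4]


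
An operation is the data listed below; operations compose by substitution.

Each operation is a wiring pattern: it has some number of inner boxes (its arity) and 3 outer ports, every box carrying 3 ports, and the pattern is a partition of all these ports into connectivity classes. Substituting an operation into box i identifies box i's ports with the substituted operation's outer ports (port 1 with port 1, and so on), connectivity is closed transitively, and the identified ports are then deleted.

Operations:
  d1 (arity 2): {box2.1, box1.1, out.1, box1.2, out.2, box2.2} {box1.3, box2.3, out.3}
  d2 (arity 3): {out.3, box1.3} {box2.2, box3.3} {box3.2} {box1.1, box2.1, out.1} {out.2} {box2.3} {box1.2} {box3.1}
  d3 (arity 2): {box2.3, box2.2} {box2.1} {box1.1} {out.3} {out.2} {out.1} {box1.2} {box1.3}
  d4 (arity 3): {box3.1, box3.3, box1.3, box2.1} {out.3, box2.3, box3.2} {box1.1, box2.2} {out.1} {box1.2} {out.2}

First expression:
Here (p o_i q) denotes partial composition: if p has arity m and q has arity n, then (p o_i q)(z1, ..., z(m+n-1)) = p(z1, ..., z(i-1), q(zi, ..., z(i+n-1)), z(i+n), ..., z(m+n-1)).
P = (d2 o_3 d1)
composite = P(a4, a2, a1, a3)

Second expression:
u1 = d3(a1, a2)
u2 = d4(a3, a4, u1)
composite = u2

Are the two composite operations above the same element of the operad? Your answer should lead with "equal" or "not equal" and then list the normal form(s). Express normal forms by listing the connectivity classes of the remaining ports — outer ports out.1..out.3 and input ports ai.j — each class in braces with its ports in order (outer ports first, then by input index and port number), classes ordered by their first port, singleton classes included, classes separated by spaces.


In normal form, the first expression is {out.1, a2.1, a4.1} {out.2} {out.3, a4.3} {a1.1, a1.2, a3.1, a3.2} {a1.3, a2.2, a3.3} {a2.3} {a4.2}
In normal form, the second expression is {out.1} {out.2} {out.3, a4.3} {a1.1} {a1.2} {a1.3} {a2.1} {a2.2, a2.3} {a3.1, a4.2} {a3.2} {a3.3, a4.1}
No match — not equal.

not equal; the first gives {out.1, a2.1, a4.1} {out.2} {out.3, a4.3} {a1.1, a1.2, a3.1, a3.2} {a1.3, a2.2, a3.3} {a2.3} {a4.2} and the second {out.1} {out.2} {out.3, a4.3} {a1.1} {a1.2} {a1.3} {a2.1} {a2.2, a2.3} {a3.1, a4.2} {a3.2} {a3.3, a4.1}


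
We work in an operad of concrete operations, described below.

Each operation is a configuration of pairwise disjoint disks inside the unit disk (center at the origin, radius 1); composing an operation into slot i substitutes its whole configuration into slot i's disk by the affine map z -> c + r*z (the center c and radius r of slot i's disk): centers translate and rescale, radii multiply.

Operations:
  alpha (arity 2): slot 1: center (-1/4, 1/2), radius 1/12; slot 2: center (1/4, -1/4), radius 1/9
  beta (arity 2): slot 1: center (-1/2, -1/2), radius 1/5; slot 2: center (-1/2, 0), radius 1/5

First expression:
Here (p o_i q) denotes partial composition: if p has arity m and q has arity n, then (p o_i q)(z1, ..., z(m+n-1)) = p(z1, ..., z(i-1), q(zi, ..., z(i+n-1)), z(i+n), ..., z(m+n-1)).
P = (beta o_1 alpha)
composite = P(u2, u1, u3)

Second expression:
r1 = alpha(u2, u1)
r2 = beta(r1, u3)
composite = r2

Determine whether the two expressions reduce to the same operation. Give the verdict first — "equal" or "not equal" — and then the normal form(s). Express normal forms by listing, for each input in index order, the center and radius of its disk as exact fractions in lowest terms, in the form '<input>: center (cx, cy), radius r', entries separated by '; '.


The first expression, normalized: u1: center (-9/20, -11/20), radius 1/45; u2: center (-11/20, -2/5), radius 1/60; u3: center (-1/2, 0), radius 1/5
The second expression, normalized: u1: center (-9/20, -11/20), radius 1/45; u2: center (-11/20, -2/5), radius 1/60; u3: center (-1/2, 0), radius 1/5
The normal forms match — equal.

equal — both sides give u1: center (-9/20, -11/20), radius 1/45; u2: center (-11/20, -2/5), radius 1/60; u3: center (-1/2, 0), radius 1/5


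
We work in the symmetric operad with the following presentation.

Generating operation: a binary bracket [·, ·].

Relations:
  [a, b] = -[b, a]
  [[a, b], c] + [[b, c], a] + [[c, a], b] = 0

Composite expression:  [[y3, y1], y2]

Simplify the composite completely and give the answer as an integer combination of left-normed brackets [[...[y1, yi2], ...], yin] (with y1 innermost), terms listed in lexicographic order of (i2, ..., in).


-[[y1, y3], y2]

Expand each bracket as ab - ba; the y1-initial words give the coefficients.
Composite bracket: [[y3, y1], y2]
Expanding via [a, b] = ab - ba: 4 signed words (2^2 = 4).
Only words starting with y1 matter:
  from y1y3y2, sign -1: term -[[y1, y3], y2]


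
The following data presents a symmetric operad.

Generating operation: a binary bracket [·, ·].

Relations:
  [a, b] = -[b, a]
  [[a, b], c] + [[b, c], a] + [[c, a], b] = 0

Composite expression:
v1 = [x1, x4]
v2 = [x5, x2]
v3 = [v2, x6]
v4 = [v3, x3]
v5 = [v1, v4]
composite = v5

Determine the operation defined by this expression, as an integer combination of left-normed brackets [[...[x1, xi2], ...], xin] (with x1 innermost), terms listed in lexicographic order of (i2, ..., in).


-[[[[[x1, x4], x2], x5], x6], x3] + [[[[[x1, x4], x3], x2], x5], x6] - [[[[[x1, x4], x3], x5], x2], x6] - [[[[[x1, x4], x3], x6], x2], x5] + [[[[[x1, x4], x3], x6], x5], x2] + [[[[[x1, x4], x5], x2], x6], x3] + [[[[[x1, x4], x6], x2], x5], x3] - [[[[[x1, x4], x6], x5], x2], x3]

Left-normed coefficients sit on the x1-initial expansion words.
Composite bracket: [[x1, x4], [[[x5, x2], x6], x3]]
Full expansion: 32 signed words from ab - ba (2^5 = 32).
Collect the words opening with x1:
  x1x4x2x5x6x3 appears with sign -1, giving the term -[[[[[x1, x4], x2], x5], x6], x3]
  x1x4x3x2x5x6 appears with sign +1, giving the term +[[[[[x1, x4], x3], x2], x5], x6]
  x1x4x3x5x2x6 appears with sign -1, giving the term -[[[[[x1, x4], x3], x5], x2], x6]
  x1x4x3x6x2x5 appears with sign -1, giving the term -[[[[[x1, x4], x3], x6], x2], x5]
  x1x4x3x6x5x2 appears with sign +1, giving the term +[[[[[x1, x4], x3], x6], x5], x2]
  x1x4x5x2x6x3 appears with sign +1, giving the term +[[[[[x1, x4], x5], x2], x6], x3]
  x1x4x6x2x5x3 appears with sign +1, giving the term +[[[[[x1, x4], x6], x2], x5], x3]
  x1x4x6x5x2x3 appears with sign -1, giving the term -[[[[[x1, x4], x6], x5], x2], x3]
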